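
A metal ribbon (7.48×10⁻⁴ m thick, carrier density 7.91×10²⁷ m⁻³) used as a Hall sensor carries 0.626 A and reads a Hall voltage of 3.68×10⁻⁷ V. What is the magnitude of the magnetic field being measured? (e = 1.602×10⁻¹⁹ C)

B ≈ 0.557 T

From V_H = IB/(n e t), B = V_H n e t / I.
B = (3.68×10⁻⁷)(7.91×10²⁷)(1.602×10⁻¹⁹)(7.48×10⁻⁴)/0.626 ≈ 0.557 T.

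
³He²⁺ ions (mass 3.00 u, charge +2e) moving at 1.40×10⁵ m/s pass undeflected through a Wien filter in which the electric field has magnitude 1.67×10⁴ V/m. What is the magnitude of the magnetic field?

B = 0.119 T

Balance of forces in the selector: qE = qvB ⇒ B = E/v.
B = 1.67×10⁴/1.40×10⁵ = 0.119 T.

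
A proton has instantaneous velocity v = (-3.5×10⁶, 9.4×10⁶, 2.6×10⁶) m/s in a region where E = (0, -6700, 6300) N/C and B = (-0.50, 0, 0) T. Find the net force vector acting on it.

F ≈ (0, -2.09×10⁻¹³, 7.54×10⁻¹³) N

v×B = (0, -1.30×10⁶, 4.70×10⁶) N/C.
E + v×B = (0, -1.31×10⁶, 4.71×10⁶) N/C.
F = q(E + v×B) = (1.602×10⁻¹⁹ C)·(0, -1.31×10⁶, 4.71×10⁶) = (0, -2.09×10⁻¹³, 7.54×10⁻¹³) N.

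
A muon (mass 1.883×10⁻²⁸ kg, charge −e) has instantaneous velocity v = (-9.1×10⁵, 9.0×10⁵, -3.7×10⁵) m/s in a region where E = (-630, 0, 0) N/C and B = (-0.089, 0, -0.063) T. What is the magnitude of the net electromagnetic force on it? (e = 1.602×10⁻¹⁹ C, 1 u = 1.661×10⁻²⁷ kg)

v×B = (-5.67×10⁴, -2.44×10⁴, 8.01×10⁴) N/C.
E + v×B = (-5.73×10⁴, -2.44×10⁴, 8.01×10⁴) N/C.
F = q(E + v×B) = (−1.602×10⁻¹⁹ C)·(-5.73×10⁴, -2.44×10⁴, 8.01×10⁴) = (9.18×10⁻¹⁵, 3.91×10⁻¹⁵, -1.28×10⁻¹⁴) N.
|F| = 1.63×10⁻¹⁴ N.

|F| ≈ 1.63×10⁻¹⁴ N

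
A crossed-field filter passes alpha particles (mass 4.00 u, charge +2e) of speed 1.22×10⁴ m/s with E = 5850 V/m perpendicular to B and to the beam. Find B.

B = 0.480 T

Balance of forces in the selector: qE = qvB ⇒ B = E/v.
B = 5850/1.22×10⁴ = 0.480 T.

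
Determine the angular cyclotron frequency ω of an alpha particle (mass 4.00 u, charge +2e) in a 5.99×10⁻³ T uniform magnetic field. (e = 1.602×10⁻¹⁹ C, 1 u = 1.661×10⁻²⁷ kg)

ω = |q|B/m.
ω = (3.204×10⁻¹⁹)(5.99×10⁻³)/6.644×10⁻²⁷ ≈ 2.89×10⁵ rad/s.

ω ≈ 2.89×10⁵ rad/s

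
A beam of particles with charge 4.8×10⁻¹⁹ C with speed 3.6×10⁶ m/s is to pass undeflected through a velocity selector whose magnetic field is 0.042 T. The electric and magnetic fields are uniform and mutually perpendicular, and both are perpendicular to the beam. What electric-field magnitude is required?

For straight-line motion qE = qvB, so E = vB.
E = 3.6×10⁶ × 0.042 = 1.5×10⁵ V/m.

E = 1.5×10⁵ V/m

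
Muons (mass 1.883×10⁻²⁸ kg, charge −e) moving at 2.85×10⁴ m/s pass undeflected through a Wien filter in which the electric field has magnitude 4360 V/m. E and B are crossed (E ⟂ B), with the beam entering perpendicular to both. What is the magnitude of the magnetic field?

Balance of forces in the selector: qE = qvB ⇒ B = E/v.
B = 4360/2.85×10⁴ = 0.153 T.

B = 0.153 T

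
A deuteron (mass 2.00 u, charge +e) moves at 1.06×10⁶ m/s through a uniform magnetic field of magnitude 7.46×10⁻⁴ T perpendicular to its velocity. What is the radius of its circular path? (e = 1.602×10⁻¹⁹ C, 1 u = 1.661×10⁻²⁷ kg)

r ≈ 29.5 m

The magnetic force provides the centripetal force: |q|vB = mv²/r.
r = mv/(|q|B) = (3.322×10⁻²⁷)(1.06×10⁶)/((1.602×10⁻¹⁹)(7.46×10⁻⁴)) ≈ 29.5 m.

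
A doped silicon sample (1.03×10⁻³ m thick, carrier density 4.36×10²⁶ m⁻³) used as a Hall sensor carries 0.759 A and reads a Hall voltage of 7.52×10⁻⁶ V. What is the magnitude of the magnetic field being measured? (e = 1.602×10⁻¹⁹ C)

B ≈ 0.713 T

From V_H = IB/(n e t), B = V_H n e t / I.
B = (7.52×10⁻⁶)(4.36×10²⁶)(1.602×10⁻¹⁹)(1.03×10⁻³)/0.759 ≈ 0.713 T.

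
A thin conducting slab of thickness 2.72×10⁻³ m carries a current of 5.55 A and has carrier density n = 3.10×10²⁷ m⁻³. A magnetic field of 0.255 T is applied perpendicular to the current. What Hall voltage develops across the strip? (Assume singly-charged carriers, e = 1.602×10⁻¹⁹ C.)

V_H ≈ 1.05×10⁻⁶ V

V_H = IB/(n e t).
V_H = (5.55)(0.255)/((3.10×10²⁷)(1.602×10⁻¹⁹)(2.72×10⁻³)) ≈ 1.05×10⁻⁶ V.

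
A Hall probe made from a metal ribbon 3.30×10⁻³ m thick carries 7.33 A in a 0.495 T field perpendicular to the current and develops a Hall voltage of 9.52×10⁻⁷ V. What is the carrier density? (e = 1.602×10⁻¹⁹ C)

From V_H = IB/(n e t), n = IB/(V_H e t).
n = (7.33)(0.495)/((9.52×10⁻⁷)(1.602×10⁻¹⁹)(3.30×10⁻³)) ≈ 7.21×10²⁷ m⁻³.

n ≈ 7.21×10²⁷ m⁻³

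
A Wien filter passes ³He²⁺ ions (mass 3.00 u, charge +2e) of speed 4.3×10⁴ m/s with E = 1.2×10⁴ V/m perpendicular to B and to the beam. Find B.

B = 0.28 T

Balance of forces in the selector: qE = qvB ⇒ B = E/v.
B = 1.2×10⁴/4.3×10⁴ = 0.28 T.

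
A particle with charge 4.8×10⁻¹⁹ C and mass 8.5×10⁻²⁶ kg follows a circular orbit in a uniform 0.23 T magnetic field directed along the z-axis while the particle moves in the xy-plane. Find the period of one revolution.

The cyclotron period depends only on m, q, B: T = 2πm/(|q|B).
T = 2π(8.5×10⁻²⁶)/((4.8×10⁻¹⁹)(0.23)) ≈ 4.8×10⁻⁶ s.

T ≈ 4.8×10⁻⁶ s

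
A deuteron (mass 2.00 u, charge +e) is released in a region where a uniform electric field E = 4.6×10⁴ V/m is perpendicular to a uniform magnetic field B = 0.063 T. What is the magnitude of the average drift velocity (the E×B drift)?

v_d ≈ 7.3×10⁵ m/s

The E×B drift speed is v_d = E/B.
v_d = 4.6×10⁴/0.063 = 7.3×10⁵ m/s.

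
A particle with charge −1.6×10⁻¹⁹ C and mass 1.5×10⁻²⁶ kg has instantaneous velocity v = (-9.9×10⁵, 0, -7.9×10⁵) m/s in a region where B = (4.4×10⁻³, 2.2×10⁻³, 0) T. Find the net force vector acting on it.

v×B = (1740, -3480, -2180) N/C.
F = q v×B = (−1.6×10⁻¹⁹ C)·(1740, -3480, -2180) = (-2.78×10⁻¹⁶, 5.56×10⁻¹⁶, 3.48×10⁻¹⁶) N.

F ≈ (-2.78×10⁻¹⁶, 5.56×10⁻¹⁶, 3.48×10⁻¹⁶) N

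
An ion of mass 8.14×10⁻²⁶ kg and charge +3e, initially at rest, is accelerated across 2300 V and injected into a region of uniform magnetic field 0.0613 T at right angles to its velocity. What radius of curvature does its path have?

r ≈ 0.455 m

Acceleration: |q|V = ½mv² ⇒ v = √(2|q|V/m) = √(2·4.806×10⁻¹⁹·2300/8.14×10⁻²⁶) ≈ 1.648×10⁵ m/s.
In the field: r = mv/(|q|B) = (8.14×10⁻²⁶)(1.648×10⁵)/((4.806×10⁻¹⁹)(0.0613)) ≈ 0.455 m.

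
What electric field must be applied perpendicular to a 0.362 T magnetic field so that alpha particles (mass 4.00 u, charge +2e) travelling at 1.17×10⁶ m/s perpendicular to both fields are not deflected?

For straight-line motion qE = qvB, so E = vB.
E = 1.17×10⁶ × 0.362 = 4.24×10⁵ V/m.

E = 4.24×10⁵ V/m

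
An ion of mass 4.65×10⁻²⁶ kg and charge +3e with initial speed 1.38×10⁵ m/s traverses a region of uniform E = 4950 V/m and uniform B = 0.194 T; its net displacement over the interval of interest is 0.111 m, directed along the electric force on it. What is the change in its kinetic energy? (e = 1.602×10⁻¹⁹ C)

The magnetic force is always ⟂ v and does no work; only the electric force changes KE.
ΔKE = F_E · d = |q|E d = (4.806×10⁻¹⁹)(4950)(0.111) ≈ 2.64×10⁻¹⁶ J.

ΔKE ≈ 2.64×10⁻¹⁶ J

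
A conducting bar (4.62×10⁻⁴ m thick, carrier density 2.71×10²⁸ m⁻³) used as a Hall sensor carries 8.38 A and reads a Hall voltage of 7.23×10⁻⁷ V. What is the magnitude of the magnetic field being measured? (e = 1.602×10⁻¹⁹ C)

B ≈ 0.173 T

From V_H = IB/(n e t), B = V_H n e t / I.
B = (7.23×10⁻⁷)(2.71×10²⁸)(1.602×10⁻¹⁹)(4.62×10⁻⁴)/8.38 ≈ 0.173 T.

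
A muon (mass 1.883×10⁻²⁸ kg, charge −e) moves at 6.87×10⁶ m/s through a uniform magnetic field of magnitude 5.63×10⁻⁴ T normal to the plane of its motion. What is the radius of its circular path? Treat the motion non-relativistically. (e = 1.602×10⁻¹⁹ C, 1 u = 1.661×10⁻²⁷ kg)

The magnetic force provides the centripetal force: |q|vB = mv²/r.
r = mv/(|q|B) = (1.883×10⁻²⁸)(6.87×10⁶)/((1.602×10⁻¹⁹)(5.63×10⁻⁴)) ≈ 14.3 m.

r ≈ 14.3 m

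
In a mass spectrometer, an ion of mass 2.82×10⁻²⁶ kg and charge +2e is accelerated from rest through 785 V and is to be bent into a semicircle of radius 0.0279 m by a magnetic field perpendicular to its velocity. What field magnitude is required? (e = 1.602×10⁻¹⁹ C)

v = √(2|q|V/m) = √(2·3.204×10⁻¹⁹·785/2.82×10⁻²⁶) ≈ 1.336×10⁵ m/s.
B = mv/(|q|r) = (2.82×10⁻²⁶)(1.336×10⁵)/((3.204×10⁻¹⁹)(0.0279)) ≈ 0.421 T.

B ≈ 0.421 T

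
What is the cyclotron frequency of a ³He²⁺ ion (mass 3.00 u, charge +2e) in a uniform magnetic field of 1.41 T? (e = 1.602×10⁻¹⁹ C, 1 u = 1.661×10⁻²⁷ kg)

f = |q|B/(2πm).
f = (3.204×10⁻¹⁹)(1.41)/(2π·4.983×10⁻²⁷) ≈ 1.44×10⁷ Hz.

f ≈ 1.44×10⁷ Hz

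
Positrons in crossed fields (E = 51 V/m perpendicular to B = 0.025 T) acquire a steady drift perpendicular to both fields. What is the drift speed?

v_d ≈ 2000 m/s

The E×B drift speed is v_d = E/B.
v_d = 51/0.025 = 2000 m/s.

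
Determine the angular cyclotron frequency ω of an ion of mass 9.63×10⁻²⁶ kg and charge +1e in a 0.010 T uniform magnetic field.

ω ≈ 1.7×10⁴ rad/s

ω = |q|B/m.
ω = (1.602×10⁻¹⁹)(0.010)/9.63×10⁻²⁶ ≈ 1.7×10⁴ rad/s.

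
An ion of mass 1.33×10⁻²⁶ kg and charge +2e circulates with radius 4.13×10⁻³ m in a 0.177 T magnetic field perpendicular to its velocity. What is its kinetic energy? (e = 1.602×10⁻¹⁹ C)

v = |q|Br/m, then KE = ½mv² = (qBr)²/(2m).
v = (3.204×10⁻¹⁹)(0.177)(4.13×10⁻³)/1.33×10⁻²⁶ ≈ 1.761×10⁴ m/s.
KE = ½(1.33×10⁻²⁶)(1.761×10⁴)² ≈ 2.06×10⁻¹⁸ J = 12.9 eV.

KE ≈ 12.9 eV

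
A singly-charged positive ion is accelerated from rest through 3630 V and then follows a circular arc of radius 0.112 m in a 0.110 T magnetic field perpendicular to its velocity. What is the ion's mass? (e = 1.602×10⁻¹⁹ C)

m ≈ 3.35×10⁻²⁷ kg

Combine |q|V = ½mv² and r = mv/(|q|B): eliminate v to get m = qB²r²/(2V).
m = (1.602×10⁻¹⁹)(0.110)²(0.112)²/(2·3630) ≈ 3.35×10⁻²⁷ kg.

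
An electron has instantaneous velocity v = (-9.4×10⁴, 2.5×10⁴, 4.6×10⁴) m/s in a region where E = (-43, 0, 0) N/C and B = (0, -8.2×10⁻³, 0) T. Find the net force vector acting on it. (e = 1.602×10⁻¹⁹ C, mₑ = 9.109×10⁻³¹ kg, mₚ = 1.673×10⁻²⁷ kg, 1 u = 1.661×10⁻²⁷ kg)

F ≈ (-5.35×10⁻¹⁷, 0, -1.23×10⁻¹⁶) N

v×B = (377, 0, 771) N/C.
E + v×B = (334, 0, 771) N/C.
F = q(E + v×B) = (−1.602×10⁻¹⁹ C)·(334, 0, 771) = (-5.35×10⁻¹⁷, 0, -1.23×10⁻¹⁶) N.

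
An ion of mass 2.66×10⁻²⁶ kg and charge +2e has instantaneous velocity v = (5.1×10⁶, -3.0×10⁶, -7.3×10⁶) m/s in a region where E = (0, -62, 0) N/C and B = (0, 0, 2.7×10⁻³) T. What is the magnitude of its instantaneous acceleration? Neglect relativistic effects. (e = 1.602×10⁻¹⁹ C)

|a| ≈ 1.93×10¹¹ m/s²

v×B = (-8100, -1.38×10⁴, 0) N/C.
E + v×B = (-8100, -1.38×10⁴, 0) N/C.
F = q(E + v×B) = (3.204×10⁻¹⁹ C)·(-8100, -1.38×10⁴, 0) = (-2.60×10⁻¹⁵, -4.43×10⁻¹⁵, 0) N.
|a| = |F|/m = 5.136×10⁻¹⁵/2.66×10⁻²⁶ ≈ 1.93×10¹¹ m/s².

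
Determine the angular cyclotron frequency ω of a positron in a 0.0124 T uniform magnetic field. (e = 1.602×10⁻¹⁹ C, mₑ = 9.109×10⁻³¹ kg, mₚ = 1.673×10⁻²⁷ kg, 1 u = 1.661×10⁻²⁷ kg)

ω = |q|B/m.
ω = (1.602×10⁻¹⁹)(0.0124)/9.109×10⁻³¹ ≈ 2.18×10⁹ rad/s.

ω ≈ 2.18×10⁹ rad/s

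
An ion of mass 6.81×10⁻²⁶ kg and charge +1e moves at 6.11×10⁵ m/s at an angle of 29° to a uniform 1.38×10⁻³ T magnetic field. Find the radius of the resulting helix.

r ≈ 91.2 m

v⊥ = v sinθ = 6.11×10⁵·sin29° ≈ 2.962×10⁵ m/s.
r = m v⊥/(|q|B) = (6.81×10⁻²⁶)(2.962×10⁵)/((1.602×10⁻¹⁹)(1.38×10⁻³)) ≈ 91.2 m.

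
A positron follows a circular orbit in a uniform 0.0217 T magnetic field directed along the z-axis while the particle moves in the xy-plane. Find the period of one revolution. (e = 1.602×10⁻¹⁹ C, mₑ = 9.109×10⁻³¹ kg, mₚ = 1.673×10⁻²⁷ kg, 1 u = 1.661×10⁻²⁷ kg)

T ≈ 1.65×10⁻⁹ s

The cyclotron period depends only on m, q, B: T = 2πm/(|q|B).
T = 2π(9.109×10⁻³¹)/((1.602×10⁻¹⁹)(0.0217)) ≈ 1.65×10⁻⁹ s.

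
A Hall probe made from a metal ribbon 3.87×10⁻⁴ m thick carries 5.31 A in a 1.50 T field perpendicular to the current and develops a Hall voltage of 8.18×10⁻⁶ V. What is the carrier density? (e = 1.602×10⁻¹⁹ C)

From V_H = IB/(n e t), n = IB/(V_H e t).
n = (5.31)(1.50)/((8.18×10⁻⁶)(1.602×10⁻¹⁹)(3.87×10⁻⁴)) ≈ 1.57×10²⁸ m⁻³.

n ≈ 1.57×10²⁸ m⁻³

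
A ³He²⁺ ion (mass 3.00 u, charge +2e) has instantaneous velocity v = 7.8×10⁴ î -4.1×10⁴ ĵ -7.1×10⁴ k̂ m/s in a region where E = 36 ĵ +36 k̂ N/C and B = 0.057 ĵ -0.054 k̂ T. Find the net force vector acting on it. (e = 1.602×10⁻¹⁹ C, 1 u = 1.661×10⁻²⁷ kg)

F ≈ (2.01×10⁻¹⁵, 1.36×10⁻¹⁵, 1.44×10⁻¹⁵) N

v×B = (6260, 4210, 4450) N/C.
E + v×B = (6260, 4250, 4480) N/C.
F = q(E + v×B) = (3.204×10⁻¹⁹ C)·(6260, 4250, 4480) = (2.01×10⁻¹⁵, 1.36×10⁻¹⁵, 1.44×10⁻¹⁵) N.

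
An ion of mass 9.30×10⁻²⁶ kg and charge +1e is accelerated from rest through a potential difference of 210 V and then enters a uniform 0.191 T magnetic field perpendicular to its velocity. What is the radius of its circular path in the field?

Acceleration: |q|V = ½mv² ⇒ v = √(2|q|V/m) = √(2·1.602×10⁻¹⁹·210/9.30×10⁻²⁶) ≈ 2.690×10⁴ m/s.
In the field: r = mv/(|q|B) = (9.30×10⁻²⁶)(2.690×10⁴)/((1.602×10⁻¹⁹)(0.191)) ≈ 0.0818 m.

r ≈ 0.0818 m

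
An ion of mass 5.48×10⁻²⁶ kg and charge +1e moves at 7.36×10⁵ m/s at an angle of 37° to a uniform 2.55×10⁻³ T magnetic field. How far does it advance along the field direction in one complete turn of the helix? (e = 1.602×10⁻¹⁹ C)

p ≈ 495 m

v∥ = v cosθ = 7.36×10⁵·cos37° ≈ 5.878×10⁵ m/s.
T = 2πm/(|q|B) = 2π(5.48×10⁻²⁶)/((1.602×10⁻¹⁹)(2.55×10⁻³)) ≈ 8.429×10⁻⁴ s.
pitch = v∥ T = (5.878×10⁵)(8.429×10⁻⁴) ≈ 495 m.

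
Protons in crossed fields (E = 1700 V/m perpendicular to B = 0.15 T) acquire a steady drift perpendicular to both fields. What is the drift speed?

v_d ≈ 1.1×10⁴ m/s

The steady drift has the magnetic force balancing the electric force, so v_d = E/B.
v_d = 1700/0.15 = 1.1×10⁴ m/s.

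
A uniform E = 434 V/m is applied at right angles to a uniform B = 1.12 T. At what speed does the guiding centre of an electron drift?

v_d ≈ 387 m/s

The steady drift has the magnetic force balancing the electric force, so v_d = E/B.
v_d = 434/1.12 = 387 m/s.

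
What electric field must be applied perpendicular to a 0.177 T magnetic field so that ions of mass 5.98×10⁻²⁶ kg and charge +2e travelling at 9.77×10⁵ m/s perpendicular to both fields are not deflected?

E = 1.73×10⁵ V/m

For straight-line motion qE = qvB, so E = vB.
E = 9.77×10⁵ × 0.177 = 1.73×10⁵ V/m.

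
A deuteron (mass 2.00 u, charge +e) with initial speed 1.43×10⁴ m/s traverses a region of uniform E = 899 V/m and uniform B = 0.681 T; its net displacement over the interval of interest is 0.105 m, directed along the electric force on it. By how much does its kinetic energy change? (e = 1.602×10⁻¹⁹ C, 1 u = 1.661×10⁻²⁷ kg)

The magnetic force is always ⟂ v and does no work; only the electric force changes KE.
ΔKE = F_E · d = |q|E d = (1.602×10⁻¹⁹)(899)(0.105) ≈ 1.51×10⁻¹⁷ J.

ΔKE ≈ 1.51×10⁻¹⁷ J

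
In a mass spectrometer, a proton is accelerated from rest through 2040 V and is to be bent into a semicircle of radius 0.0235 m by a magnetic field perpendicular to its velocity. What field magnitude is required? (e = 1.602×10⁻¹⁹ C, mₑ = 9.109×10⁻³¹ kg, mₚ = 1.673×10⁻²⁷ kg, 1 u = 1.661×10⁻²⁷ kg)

v = √(2|q|V/m) = √(2·1.602×10⁻¹⁹·2040/1.673×10⁻²⁷) ≈ 6.250×10⁵ m/s.
B = mv/(|q|r) = (1.673×10⁻²⁷)(6.250×10⁵)/((1.602×10⁻¹⁹)(0.0235)) ≈ 0.278 T.

B ≈ 0.278 T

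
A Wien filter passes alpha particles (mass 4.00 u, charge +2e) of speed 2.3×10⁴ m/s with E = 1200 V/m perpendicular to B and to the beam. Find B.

Balance of forces in the selector: qE = qvB ⇒ B = E/v.
B = 1200/2.3×10⁴ = 0.052 T.

B = 0.052 T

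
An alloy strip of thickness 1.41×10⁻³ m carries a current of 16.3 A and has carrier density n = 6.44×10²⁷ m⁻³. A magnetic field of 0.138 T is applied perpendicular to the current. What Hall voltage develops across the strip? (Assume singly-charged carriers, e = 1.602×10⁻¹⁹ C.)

V_H = IB/(n e t).
V_H = (16.3)(0.138)/((6.44×10²⁷)(1.602×10⁻¹⁹)(1.41×10⁻³)) ≈ 1.55×10⁻⁶ V.

V_H ≈ 1.55×10⁻⁶ V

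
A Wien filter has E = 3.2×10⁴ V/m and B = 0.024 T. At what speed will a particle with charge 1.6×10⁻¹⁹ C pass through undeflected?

Straight-line motion ⇒ electric and magnetic forces cancel, so E = vB.
v = E/B = 3.2×10⁴/0.024 = 1.3×10⁶ m/s.

v = 1.3×10⁶ m/s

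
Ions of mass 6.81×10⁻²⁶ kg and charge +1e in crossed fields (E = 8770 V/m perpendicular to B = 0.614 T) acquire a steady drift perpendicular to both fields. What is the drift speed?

v_d ≈ 1.43×10⁴ m/s

The E×B drift speed is v_d = E/B.
v_d = 8770/0.614 = 1.43×10⁴ m/s.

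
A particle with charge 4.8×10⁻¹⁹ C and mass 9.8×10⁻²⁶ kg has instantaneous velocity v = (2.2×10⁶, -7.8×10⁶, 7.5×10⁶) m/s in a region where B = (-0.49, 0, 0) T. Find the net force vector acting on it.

F ≈ (0, -1.76×10⁻¹², -1.83×10⁻¹²) N

v×B = (0, -3.68×10⁶, -3.82×10⁶) N/C.
F = q v×B = (4.8×10⁻¹⁹ C)·(0, -3.68×10⁶, -3.82×10⁶) = (0, -1.76×10⁻¹², -1.83×10⁻¹²) N.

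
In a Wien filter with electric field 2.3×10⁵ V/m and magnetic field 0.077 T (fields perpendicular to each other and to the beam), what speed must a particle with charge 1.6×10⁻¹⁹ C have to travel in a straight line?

For undeflected motion the electric and magnetic forces balance: qE = qvB.
v = E/B = 2.3×10⁵/0.077 = 3.0×10⁶ m/s.

v = 3.0×10⁶ m/s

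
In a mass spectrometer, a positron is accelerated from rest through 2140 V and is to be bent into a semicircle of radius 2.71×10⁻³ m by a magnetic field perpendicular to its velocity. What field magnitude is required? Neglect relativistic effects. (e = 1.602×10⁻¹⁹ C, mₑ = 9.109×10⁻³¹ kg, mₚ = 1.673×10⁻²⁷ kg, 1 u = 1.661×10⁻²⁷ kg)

v = √(2|q|V/m) = √(2·1.602×10⁻¹⁹·2140/9.109×10⁻³¹) ≈ 2.744×10⁷ m/s.
B = mv/(|q|r) = (9.109×10⁻³¹)(2.744×10⁷)/((1.602×10⁻¹⁹)(2.71×10⁻³)) ≈ 0.0576 T.

B ≈ 0.0576 T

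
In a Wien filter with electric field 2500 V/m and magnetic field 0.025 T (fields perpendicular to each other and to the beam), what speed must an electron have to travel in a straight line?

v = 1.0×10⁵ m/s

Zero net Lorentz force requires |qE| = |q v×B|, i.e. E = vB.
v = E/B = 2500/0.025 = 1.0×10⁵ m/s.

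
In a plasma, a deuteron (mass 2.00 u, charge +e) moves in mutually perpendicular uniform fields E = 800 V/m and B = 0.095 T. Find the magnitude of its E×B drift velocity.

The E×B drift speed is v_d = E/B.
v_d = 800/0.095 = 8400 m/s.

v_d ≈ 8400 m/s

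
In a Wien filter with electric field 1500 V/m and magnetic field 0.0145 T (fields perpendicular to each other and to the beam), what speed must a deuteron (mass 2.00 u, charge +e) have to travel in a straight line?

Straight-line motion ⇒ electric and magnetic forces cancel, so E = vB.
v = E/B = 1500/0.0145 = 1.03×10⁵ m/s.

v = 1.03×10⁵ m/s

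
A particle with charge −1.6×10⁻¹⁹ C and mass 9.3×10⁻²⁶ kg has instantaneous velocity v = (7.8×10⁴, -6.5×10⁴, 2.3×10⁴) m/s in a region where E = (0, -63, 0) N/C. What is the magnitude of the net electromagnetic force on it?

Only an electric field acts, so F = qE = (−1.6×10⁻¹⁹ C)·(0, -63.0, 0) = (0, 1.01×10⁻¹⁷, 0) N.
|F| = 1.01×10⁻¹⁷ N.

|F| ≈ 1.01×10⁻¹⁷ N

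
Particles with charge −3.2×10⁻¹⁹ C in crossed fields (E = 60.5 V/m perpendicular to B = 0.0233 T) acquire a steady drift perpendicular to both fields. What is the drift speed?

The steady drift has the magnetic force balancing the electric force, so v_d = E/B.
v_d = 60.5/0.0233 = 2600 m/s.

v_d ≈ 2600 m/s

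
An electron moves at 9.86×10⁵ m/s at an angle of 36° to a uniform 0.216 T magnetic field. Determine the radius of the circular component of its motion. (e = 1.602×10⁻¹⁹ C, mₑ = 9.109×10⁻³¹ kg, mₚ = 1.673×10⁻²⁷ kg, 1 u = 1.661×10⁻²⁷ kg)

v⊥ = v sinθ = 9.86×10⁵·sin36° ≈ 5.796×10⁵ m/s.
r = m v⊥/(|q|B) = (9.109×10⁻³¹)(5.796×10⁵)/((1.602×10⁻¹⁹)(0.216)) ≈ 1.53×10⁻⁵ m.

r ≈ 1.53×10⁻⁵ m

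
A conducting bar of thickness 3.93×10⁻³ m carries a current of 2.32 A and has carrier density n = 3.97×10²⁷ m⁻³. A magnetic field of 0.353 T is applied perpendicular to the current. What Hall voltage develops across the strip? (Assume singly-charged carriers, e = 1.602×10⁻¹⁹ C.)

V_H = IB/(n e t).
V_H = (2.32)(0.353)/((3.97×10²⁷)(1.602×10⁻¹⁹)(3.93×10⁻³)) ≈ 3.28×10⁻⁷ V.

V_H ≈ 3.28×10⁻⁷ V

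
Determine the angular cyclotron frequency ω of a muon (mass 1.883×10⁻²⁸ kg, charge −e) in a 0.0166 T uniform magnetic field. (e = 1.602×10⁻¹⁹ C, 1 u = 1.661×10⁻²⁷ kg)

ω ≈ 1.41×10⁷ rad/s

ω = |q|B/m.
ω = (1.602×10⁻¹⁹)(0.0166)/1.883×10⁻²⁸ ≈ 1.41×10⁷ rad/s.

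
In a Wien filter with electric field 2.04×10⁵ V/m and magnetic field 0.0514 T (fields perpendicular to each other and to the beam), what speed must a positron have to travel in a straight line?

v = 3.97×10⁶ m/s

For undeflected motion the electric and magnetic forces balance: qE = qvB.
v = E/B = 2.04×10⁵/0.0514 = 3.97×10⁶ m/s.
The result is independent of the particle's charge and mass.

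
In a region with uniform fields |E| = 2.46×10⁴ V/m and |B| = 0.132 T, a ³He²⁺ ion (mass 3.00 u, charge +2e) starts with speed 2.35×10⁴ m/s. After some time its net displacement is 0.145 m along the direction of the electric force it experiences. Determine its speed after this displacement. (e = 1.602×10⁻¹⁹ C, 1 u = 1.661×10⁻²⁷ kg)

B does no work; ΔKE = |q|E d.
½mv_f² = ½mv₀² + |q|Ed = ½(4.983×10⁻²⁷)(2.35×10⁴)² + (3.204×10⁻¹⁹)(2.46×10⁴)(0.145) ≈ 1.376×10⁻¹⁸ J + 1.143×10⁻¹⁵ J ≈ 1.144×10⁻¹⁵ J.
v_f = √(2·1.144×10⁻¹⁵/4.983×10⁻²⁷) ≈ 6.78×10⁵ m/s.

v_f ≈ 6.78×10⁵ m/s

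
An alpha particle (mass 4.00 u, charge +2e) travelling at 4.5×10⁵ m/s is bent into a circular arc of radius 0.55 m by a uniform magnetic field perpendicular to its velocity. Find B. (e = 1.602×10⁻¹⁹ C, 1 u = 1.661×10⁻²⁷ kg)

B ≈ 0.017 T

From |q|vB = mv²/r, B = mv/(|q|r).
B = (6.644×10⁻²⁷)(4.5×10⁵)/((3.204×10⁻¹⁹)(0.55)) ≈ 0.017 T.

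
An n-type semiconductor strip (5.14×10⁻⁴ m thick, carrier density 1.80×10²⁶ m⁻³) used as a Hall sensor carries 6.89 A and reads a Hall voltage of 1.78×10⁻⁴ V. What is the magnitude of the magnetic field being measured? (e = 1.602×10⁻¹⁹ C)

From V_H = IB/(n e t), B = V_H n e t / I.
B = (1.78×10⁻⁴)(1.80×10²⁶)(1.602×10⁻¹⁹)(5.14×10⁻⁴)/6.89 ≈ 0.383 T.

B ≈ 0.383 T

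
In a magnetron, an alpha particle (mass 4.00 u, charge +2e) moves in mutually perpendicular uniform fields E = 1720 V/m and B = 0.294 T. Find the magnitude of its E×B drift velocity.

v_d ≈ 5850 m/s

The E×B drift speed is v_d = E/B.
v_d = 1720/0.294 = 5850 m/s.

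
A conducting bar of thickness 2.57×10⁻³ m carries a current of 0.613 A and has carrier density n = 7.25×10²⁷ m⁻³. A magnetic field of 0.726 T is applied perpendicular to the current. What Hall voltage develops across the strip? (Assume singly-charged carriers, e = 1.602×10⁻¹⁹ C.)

V_H = IB/(n e t).
V_H = (0.613)(0.726)/((7.25×10²⁷)(1.602×10⁻¹⁹)(2.57×10⁻³)) ≈ 1.49×10⁻⁷ V.

V_H ≈ 1.49×10⁻⁷ V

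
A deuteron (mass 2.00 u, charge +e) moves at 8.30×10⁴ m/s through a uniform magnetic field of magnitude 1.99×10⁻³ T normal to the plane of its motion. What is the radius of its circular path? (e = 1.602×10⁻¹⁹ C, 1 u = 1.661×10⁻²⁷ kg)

The magnetic force provides the centripetal force: |q|vB = mv²/r.
r = mv/(|q|B) = (3.322×10⁻²⁷)(8.30×10⁴)/((1.602×10⁻¹⁹)(1.99×10⁻³)) ≈ 0.865 m.

r ≈ 0.865 m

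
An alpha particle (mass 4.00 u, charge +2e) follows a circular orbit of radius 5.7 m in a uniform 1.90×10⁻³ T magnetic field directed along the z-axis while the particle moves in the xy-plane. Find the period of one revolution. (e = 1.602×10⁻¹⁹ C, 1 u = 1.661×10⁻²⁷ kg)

T ≈ 6.86×10⁻⁵ s

The cyclotron period depends only on m, q, B: T = 2πm/(|q|B).
T = 2π(6.644×10⁻²⁷)/((3.204×10⁻¹⁹)(1.90×10⁻³)) ≈ 6.86×10⁻⁵ s.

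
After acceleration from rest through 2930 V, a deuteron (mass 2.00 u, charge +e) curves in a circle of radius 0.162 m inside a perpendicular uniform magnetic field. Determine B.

v = √(2|q|V/m) = √(2·1.602×10⁻¹⁹·2930/3.322×10⁻²⁷) ≈ 5.316×10⁵ m/s.
B = mv/(|q|r) = (3.322×10⁻²⁷)(5.316×10⁵)/((1.602×10⁻¹⁹)(0.162)) ≈ 0.0680 T.

B ≈ 0.0680 T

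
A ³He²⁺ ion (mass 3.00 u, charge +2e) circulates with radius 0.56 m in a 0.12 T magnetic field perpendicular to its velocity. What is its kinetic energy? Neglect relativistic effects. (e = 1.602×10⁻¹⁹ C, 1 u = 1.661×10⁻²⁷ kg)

v = |q|Br/m, then KE = ½mv² = (qBr)²/(2m).
v = (3.204×10⁻¹⁹)(0.12)(0.56)/4.983×10⁻²⁷ ≈ 4.321×10⁶ m/s.
KE = ½(4.983×10⁻²⁷)(4.321×10⁶)² ≈ 4.7×10⁻¹⁴ J = 2.9×10⁵ eV.

KE ≈ 2.9×10⁵ eV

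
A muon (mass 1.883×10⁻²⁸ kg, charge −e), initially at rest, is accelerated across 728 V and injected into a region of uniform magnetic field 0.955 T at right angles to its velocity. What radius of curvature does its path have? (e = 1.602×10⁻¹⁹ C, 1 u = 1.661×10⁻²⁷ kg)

r ≈ 1.37×10⁻³ m

Acceleration: |q|V = ½mv² ⇒ v = √(2|q|V/m) = √(2·1.602×10⁻¹⁹·728/1.883×10⁻²⁸) ≈ 1.113×10⁶ m/s.
In the field: r = mv/(|q|B) = (1.883×10⁻²⁸)(1.113×10⁶)/((1.602×10⁻¹⁹)(0.955)) ≈ 1.37×10⁻³ m.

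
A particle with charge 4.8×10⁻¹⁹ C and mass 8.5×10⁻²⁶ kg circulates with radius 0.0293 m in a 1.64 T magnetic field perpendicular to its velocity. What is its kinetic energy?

v = |q|Br/m, then KE = ½mv² = (qBr)²/(2m).
v = (4.8×10⁻¹⁹)(1.64)(0.0293)/8.5×10⁻²⁶ ≈ 2.714×10⁵ m/s.
KE = ½(8.5×10⁻²⁶)(2.714×10⁵)² ≈ 3.13×10⁻¹⁵ J.

KE ≈ 3.13×10⁻¹⁵ J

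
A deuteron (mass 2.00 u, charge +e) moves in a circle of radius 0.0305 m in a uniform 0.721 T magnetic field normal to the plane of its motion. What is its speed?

v ≈ 1.06×10⁶ m/s

From |q|vB = mv²/r, v = |q|Br/m.
v = (1.602×10⁻¹⁹)(0.721)(0.0305)/3.322×10⁻²⁷ ≈ 1.06×10⁶ m/s.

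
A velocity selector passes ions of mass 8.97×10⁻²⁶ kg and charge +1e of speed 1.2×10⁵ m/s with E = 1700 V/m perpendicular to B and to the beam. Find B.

Balance of forces in the selector: qE = qvB ⇒ B = E/v.
B = 1700/1.2×10⁵ = 0.014 T.

B = 0.014 T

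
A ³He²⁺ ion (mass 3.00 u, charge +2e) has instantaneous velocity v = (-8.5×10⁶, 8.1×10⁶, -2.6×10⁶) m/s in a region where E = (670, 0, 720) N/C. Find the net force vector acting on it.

F ≈ (2.15×10⁻¹⁶, 0, 2.31×10⁻¹⁶) N

Only an electric field acts, so F = qE = (3.204×10⁻¹⁹ C)·(670, 0, 720) = (2.15×10⁻¹⁶, 0, 2.31×10⁻¹⁶) N.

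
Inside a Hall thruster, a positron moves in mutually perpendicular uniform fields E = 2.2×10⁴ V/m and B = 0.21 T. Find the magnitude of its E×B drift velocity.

The E×B drift speed is v_d = E/B.
v_d = 2.2×10⁴/0.21 = 1.0×10⁵ m/s.

v_d ≈ 1.0×10⁵ m/s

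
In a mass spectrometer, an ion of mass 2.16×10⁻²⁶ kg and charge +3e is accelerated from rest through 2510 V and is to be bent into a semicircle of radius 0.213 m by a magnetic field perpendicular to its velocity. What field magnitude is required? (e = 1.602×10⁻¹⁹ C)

v = √(2|q|V/m) = √(2·4.806×10⁻¹⁹·2510/2.16×10⁻²⁶) ≈ 3.342×10⁵ m/s.
B = mv/(|q|r) = (2.16×10⁻²⁶)(3.342×10⁵)/((4.806×10⁻¹⁹)(0.213)) ≈ 0.0705 T.

B ≈ 0.0705 T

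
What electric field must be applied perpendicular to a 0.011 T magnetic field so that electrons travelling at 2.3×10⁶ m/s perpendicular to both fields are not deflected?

E = 2.5×10⁴ V/m

For straight-line motion qE = qvB, so E = vB.
E = 2.3×10⁶ × 0.011 = 2.5×10⁴ V/m.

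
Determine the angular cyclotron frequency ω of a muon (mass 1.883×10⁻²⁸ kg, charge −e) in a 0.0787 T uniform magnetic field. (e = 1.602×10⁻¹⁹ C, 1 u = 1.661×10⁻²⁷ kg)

ω = |q|B/m.
ω = (1.602×10⁻¹⁹)(0.0787)/1.883×10⁻²⁸ ≈ 6.70×10⁷ rad/s.

ω ≈ 6.70×10⁷ rad/s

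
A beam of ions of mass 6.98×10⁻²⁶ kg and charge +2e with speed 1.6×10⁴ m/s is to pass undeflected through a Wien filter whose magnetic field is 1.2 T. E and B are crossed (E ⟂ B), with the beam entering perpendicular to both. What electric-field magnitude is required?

For straight-line motion qE = qvB, so E = vB.
E = 1.6×10⁴ × 1.2 = 1.9×10⁴ V/m.

E = 1.9×10⁴ V/m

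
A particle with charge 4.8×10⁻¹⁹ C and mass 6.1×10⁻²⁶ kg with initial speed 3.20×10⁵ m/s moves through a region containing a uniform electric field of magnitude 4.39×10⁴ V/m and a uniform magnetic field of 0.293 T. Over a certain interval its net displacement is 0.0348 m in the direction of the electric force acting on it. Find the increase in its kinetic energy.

ΔKE ≈ 7.33×10⁻¹⁶ J

The magnetic force is always ⟂ v and does no work; only the electric force changes KE.
ΔKE = F_E · d = |q|E d = (4.8×10⁻¹⁹)(4.39×10⁴)(0.0348) ≈ 7.33×10⁻¹⁶ J.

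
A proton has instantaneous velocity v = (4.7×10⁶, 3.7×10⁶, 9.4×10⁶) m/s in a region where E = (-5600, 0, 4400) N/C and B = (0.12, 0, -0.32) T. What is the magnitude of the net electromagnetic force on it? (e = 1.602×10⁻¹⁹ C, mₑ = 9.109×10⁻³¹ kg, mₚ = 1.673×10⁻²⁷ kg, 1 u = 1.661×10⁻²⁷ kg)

v×B = (-1.18×10⁶, 2.63×10⁶, -4.44×10⁵) N/C.
E + v×B = (-1.19×10⁶, 2.63×10⁶, -4.40×10⁵) N/C.
F = q(E + v×B) = (1.602×10⁻¹⁹ C)·(-1.19×10⁶, 2.63×10⁶, -4.40×10⁵) = (-1.91×10⁻¹³, 4.22×10⁻¹³, -7.04×10⁻¹⁴) N.
|F| = 4.68×10⁻¹³ N.

|F| ≈ 4.68×10⁻¹³ N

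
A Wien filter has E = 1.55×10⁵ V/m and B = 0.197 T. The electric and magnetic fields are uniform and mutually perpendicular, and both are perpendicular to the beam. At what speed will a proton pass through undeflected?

v = 7.87×10⁵ m/s

For undeflected motion the electric and magnetic forces balance: qE = qvB.
v = E/B = 1.55×10⁵/0.197 = 7.87×10⁵ m/s.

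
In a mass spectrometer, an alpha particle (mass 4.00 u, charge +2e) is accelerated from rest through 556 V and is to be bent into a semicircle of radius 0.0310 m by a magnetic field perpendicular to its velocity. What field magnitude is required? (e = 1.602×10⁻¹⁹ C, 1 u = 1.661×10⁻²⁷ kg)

v = √(2|q|V/m) = √(2·3.204×10⁻¹⁹·556/6.644×10⁻²⁷) ≈ 2.316×10⁵ m/s.
B = mv/(|q|r) = (6.644×10⁻²⁷)(2.316×10⁵)/((3.204×10⁻¹⁹)(0.0310)) ≈ 0.155 T.

B ≈ 0.155 T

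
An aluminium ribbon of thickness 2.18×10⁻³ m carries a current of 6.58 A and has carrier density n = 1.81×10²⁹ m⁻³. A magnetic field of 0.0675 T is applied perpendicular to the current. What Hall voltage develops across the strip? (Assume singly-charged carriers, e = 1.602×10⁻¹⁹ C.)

V_H ≈ 7.03×10⁻⁹ V

V_H = IB/(n e t).
V_H = (6.58)(0.0675)/((1.81×10²⁹)(1.602×10⁻¹⁹)(2.18×10⁻³)) ≈ 7.03×10⁻⁹ V.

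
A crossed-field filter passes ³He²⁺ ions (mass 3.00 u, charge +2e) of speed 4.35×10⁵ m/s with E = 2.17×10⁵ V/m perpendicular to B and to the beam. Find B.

Balance of forces in the selector: qE = qvB ⇒ B = E/v.
B = 2.17×10⁵/4.35×10⁵ = 0.499 T.

B = 0.499 T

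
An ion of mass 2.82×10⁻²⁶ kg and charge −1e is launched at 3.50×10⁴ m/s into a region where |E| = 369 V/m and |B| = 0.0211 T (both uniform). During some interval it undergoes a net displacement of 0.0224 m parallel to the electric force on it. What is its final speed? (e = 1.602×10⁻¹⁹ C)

B does no work; ΔKE = |q|E d.
½mv_f² = ½mv₀² + |q|Ed = ½(2.82×10⁻²⁶)(3.50×10⁴)² + (1.602×10⁻¹⁹)(369)(0.0224) ≈ 1.727×10⁻¹⁷ J + 1.324×10⁻¹⁸ J ≈ 1.860×10⁻¹⁷ J.
v_f = √(2·1.860×10⁻¹⁷/2.82×10⁻²⁶) ≈ 3.63×10⁴ m/s.

v_f ≈ 3.63×10⁴ m/s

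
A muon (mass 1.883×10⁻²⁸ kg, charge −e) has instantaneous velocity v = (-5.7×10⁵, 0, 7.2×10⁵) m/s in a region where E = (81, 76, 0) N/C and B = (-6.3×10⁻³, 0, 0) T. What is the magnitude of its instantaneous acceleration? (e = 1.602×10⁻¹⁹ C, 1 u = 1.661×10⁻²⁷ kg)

|a| ≈ 3.80×10¹² m/s²

v×B = (0, -4540, 0) N/C.
E + v×B = (81.0, -4460, 0) N/C.
F = q(E + v×B) = (−1.602×10⁻¹⁹ C)·(81.0, -4460, 0) = (-1.30×10⁻¹⁷, 7.14×10⁻¹⁶, 0) N.
|a| = |F|/m = 7.146×10⁻¹⁶/1.883×10⁻²⁸ ≈ 3.80×10¹² m/s².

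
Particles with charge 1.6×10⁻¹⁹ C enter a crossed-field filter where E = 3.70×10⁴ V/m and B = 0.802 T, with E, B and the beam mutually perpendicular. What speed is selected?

Straight-line motion ⇒ electric and magnetic forces cancel, so E = vB.
v = E/B = 3.70×10⁴/0.802 = 4.61×10⁴ m/s.

v = 4.61×10⁴ m/s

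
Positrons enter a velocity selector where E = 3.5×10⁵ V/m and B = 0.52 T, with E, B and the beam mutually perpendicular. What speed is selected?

For undeflected motion the electric and magnetic forces balance: qE = qvB.
v = E/B = 3.5×10⁵/0.52 = 6.7×10⁵ m/s.
The result is independent of the particle's charge and mass.

v = 6.7×10⁵ m/s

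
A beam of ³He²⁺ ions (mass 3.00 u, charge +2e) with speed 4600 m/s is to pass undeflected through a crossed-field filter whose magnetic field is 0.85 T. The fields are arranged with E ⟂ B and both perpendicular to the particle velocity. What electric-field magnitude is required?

E = 3900 V/m

For straight-line motion qE = qvB, so E = vB.
E = 4600 × 0.85 = 3900 V/m.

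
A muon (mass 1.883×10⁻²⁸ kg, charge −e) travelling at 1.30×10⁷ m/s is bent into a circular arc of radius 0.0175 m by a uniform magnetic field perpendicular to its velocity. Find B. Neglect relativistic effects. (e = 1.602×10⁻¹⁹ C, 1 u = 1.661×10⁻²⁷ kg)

B ≈ 0.873 T

From |q|vB = mv²/r, B = mv/(|q|r).
B = (1.883×10⁻²⁸)(1.30×10⁷)/((1.602×10⁻¹⁹)(0.0175)) ≈ 0.873 T.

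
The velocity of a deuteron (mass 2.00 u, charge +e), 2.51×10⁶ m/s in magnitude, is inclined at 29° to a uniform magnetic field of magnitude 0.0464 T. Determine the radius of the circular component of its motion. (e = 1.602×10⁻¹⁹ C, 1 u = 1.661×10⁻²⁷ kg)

r ≈ 0.544 m

v⊥ = v sinθ = 2.51×10⁶·sin29° ≈ 1.217×10⁶ m/s.
r = m v⊥/(|q|B) = (3.322×10⁻²⁷)(1.217×10⁶)/((1.602×10⁻¹⁹)(0.0464)) ≈ 0.544 m.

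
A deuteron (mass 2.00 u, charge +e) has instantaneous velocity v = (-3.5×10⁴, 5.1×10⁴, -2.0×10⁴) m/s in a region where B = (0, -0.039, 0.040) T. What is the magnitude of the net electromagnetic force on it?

|F| ≈ 3.73×10⁻¹⁶ N

v×B = (1260, 1400, 1360) N/C.
F = q v×B = (1.602×10⁻¹⁹ C)·(1260, 1400, 1360) = (2.02×10⁻¹⁶, 2.24×10⁻¹⁶, 2.19×10⁻¹⁶) N.
|F| = 3.73×10⁻¹⁶ N.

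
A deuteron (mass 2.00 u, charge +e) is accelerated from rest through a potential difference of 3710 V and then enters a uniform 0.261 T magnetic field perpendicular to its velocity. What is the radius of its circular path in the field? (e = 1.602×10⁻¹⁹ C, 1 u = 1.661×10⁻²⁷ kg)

Acceleration: |q|V = ½mv² ⇒ v = √(2|q|V/m) = √(2·1.602×10⁻¹⁹·3710/3.322×10⁻²⁷) ≈ 5.982×10⁵ m/s.
In the field: r = mv/(|q|B) = (3.322×10⁻²⁷)(5.982×10⁵)/((1.602×10⁻¹⁹)(0.261)) ≈ 0.0475 m.

r ≈ 0.0475 m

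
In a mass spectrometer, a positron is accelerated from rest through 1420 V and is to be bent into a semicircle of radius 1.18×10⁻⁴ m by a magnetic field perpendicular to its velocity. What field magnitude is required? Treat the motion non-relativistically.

v = √(2|q|V/m) = √(2·1.602×10⁻¹⁹·1420/9.109×10⁻³¹) ≈ 2.235×10⁷ m/s.
B = mv/(|q|r) = (9.109×10⁻³¹)(2.235×10⁷)/((1.602×10⁻¹⁹)(1.18×10⁻⁴)) ≈ 1.08 T.

B ≈ 1.08 T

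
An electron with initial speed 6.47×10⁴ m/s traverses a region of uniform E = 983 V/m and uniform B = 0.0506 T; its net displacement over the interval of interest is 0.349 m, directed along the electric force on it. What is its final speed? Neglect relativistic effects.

v_f ≈ 1.10×10⁷ m/s

B does no work; ΔKE = |q|E d.
½mv_f² = ½mv₀² + |q|Ed = ½(9.109×10⁻³¹)(6.47×10⁴)² + (1.602×10⁻¹⁹)(983)(0.349) ≈ 1.907×10⁻²¹ J + 5.496×10⁻¹⁷ J ≈ 5.496×10⁻¹⁷ J.
v_f = √(2·5.496×10⁻¹⁷/9.109×10⁻³¹) ≈ 1.10×10⁷ m/s.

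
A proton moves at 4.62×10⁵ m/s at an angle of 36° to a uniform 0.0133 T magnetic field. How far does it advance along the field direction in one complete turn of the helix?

p ≈ 1.84 m

v∥ = v cosθ = 4.62×10⁵·cos36° ≈ 3.738×10⁵ m/s.
T = 2πm/(|q|B) = 2π(1.673×10⁻²⁷)/((1.602×10⁻¹⁹)(0.0133)) ≈ 4.934×10⁻⁶ s.
pitch = v∥ T = (3.738×10⁵)(4.934×10⁻⁶) ≈ 1.84 m.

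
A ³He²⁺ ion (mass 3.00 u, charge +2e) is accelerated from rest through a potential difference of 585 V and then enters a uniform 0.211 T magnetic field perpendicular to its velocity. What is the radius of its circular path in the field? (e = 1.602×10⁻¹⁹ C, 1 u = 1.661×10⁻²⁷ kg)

r ≈ 0.0202 m

Acceleration: |q|V = ½mv² ⇒ v = √(2|q|V/m) = √(2·3.204×10⁻¹⁹·585/4.983×10⁻²⁷) ≈ 2.743×10⁵ m/s.
In the field: r = mv/(|q|B) = (4.983×10⁻²⁷)(2.743×10⁵)/((3.204×10⁻¹⁹)(0.211)) ≈ 0.0202 m.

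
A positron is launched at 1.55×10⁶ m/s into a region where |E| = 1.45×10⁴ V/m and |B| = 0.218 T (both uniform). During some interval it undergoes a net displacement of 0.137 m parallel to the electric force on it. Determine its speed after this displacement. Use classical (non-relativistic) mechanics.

v_f ≈ 2.65×10⁷ m/s

B does no work; ΔKE = |q|E d.
½mv_f² = ½mv₀² + |q|Ed = ½(9.109×10⁻³¹)(1.55×10⁶)² + (1.602×10⁻¹⁹)(1.45×10⁴)(0.137) ≈ 1.094×10⁻¹⁸ J + 3.182×10⁻¹⁶ J ≈ 3.193×10⁻¹⁶ J.
v_f = √(2·3.193×10⁻¹⁶/9.109×10⁻³¹) ≈ 2.65×10⁷ m/s.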